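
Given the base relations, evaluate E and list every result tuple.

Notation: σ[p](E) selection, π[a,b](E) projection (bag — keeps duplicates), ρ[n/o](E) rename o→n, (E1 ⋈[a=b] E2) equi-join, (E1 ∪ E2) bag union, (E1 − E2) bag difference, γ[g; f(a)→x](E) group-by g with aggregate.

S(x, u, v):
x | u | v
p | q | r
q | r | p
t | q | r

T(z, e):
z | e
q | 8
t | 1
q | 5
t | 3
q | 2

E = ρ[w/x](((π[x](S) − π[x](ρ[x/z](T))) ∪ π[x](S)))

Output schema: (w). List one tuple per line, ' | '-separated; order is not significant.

Stepwise |·|:
  S → 3
  π[x](S) → 3
  T → 5
  ρ[x/z](T) → 5
  π[x](ρ[x/z](T)) → 5
  (π[x](S) − π[x](ρ[x/z](T))) → 1
  S → 3
  π[x](S) → 3
  ((π[x](S) − π[x](ρ[x/z](T))) ∪ π[x](S)) → 4
  ρ[w/x](((π[x](S) − π[x](ρ[x/z](T))) ∪ π[x](S))) → 4

== RESULT ==
w
p
p
q
t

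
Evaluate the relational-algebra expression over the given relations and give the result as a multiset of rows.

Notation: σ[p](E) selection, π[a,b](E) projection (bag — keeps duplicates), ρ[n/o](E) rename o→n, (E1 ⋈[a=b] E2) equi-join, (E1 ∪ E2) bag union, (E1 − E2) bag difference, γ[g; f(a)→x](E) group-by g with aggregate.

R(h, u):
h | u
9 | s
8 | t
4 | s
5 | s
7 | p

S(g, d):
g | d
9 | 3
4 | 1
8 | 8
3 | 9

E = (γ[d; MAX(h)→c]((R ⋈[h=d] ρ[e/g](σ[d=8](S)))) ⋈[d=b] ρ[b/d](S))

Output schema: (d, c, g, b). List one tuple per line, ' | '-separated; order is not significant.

Per-node cardinality:
  R → 5
  S → 4
  σ[d=8](S) → 1
  ρ[e/g](σ[d=8](S)) → 1
  (R ⋈[h=d] ρ[e/g](σ[d=8](S))) → 1
  γ[d; MAX(h)→c]((R ⋈[h=d] ρ[e/g](σ[d=8](S)))) → 1
  S → 4
  ρ[b/d](S) → 4
  (γ[d; MAX(h)→c]((R ⋈[h=d] ρ[e/g](σ[d=8](S)))) ⋈[d=b] ρ[b/d](S)) → 1

== RESULT ==
d | c | g | b
8 | 8 | 8 | 8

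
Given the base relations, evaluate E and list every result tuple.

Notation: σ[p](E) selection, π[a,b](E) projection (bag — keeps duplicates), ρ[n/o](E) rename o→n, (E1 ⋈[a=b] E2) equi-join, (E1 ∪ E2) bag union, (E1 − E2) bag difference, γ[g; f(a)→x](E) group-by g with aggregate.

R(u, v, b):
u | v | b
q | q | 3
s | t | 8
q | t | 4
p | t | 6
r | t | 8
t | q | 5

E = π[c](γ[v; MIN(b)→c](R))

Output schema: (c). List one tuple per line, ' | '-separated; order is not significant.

Subexpression sizes:
  R → 6
  γ[v; MIN(b)→c](R) → 2
  π[c](γ[v; MIN(b)→c](R)) → 2

== RESULT ==
c
3
4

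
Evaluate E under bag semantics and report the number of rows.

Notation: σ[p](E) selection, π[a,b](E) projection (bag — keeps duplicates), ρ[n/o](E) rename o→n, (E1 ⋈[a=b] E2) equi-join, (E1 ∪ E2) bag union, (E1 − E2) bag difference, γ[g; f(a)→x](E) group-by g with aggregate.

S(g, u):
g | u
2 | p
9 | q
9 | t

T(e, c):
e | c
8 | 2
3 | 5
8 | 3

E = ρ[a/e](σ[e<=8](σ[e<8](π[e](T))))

Row counts bottom-up:
  T → 3
  π[e](T) → 3
  σ[e<8](π[e](T)) → 1
  σ[e<=8](σ[e<8](π[e](T))) → 1
  ρ[a/e](σ[e<=8](σ[e<8](π[e](T)))) → 1

|E| = 1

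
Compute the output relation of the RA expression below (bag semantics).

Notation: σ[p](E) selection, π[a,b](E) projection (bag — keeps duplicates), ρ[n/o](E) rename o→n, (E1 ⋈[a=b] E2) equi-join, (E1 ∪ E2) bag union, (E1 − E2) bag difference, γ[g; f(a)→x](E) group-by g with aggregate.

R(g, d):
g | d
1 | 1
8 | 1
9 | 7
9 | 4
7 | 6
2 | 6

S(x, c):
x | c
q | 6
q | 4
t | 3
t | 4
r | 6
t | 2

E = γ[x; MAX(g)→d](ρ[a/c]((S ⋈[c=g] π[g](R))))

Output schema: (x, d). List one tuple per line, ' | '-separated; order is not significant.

Row counts bottom-up:
  S → 6
  R → 6
  π[g](R) → 6
  (S ⋈[c=g] π[g](R)) → 1
  ρ[a/c]((S ⋈[c=g] π[g](R))) → 1
  γ[x; MAX(g)→d](ρ[a/c]((S ⋈[c=g] π[g](R)))) → 1

== RESULT ==
x | d
t | 2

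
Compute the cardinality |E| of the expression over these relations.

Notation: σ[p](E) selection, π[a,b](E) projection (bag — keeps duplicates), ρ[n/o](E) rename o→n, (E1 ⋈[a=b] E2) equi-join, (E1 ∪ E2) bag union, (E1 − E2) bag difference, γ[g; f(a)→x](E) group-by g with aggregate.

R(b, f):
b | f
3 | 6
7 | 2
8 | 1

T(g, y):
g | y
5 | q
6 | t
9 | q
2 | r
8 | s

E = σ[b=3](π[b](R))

Stepwise |·|:
  R → 3
  π[b](R) → 3
  σ[b=3](π[b](R)) → 1

|E| = 1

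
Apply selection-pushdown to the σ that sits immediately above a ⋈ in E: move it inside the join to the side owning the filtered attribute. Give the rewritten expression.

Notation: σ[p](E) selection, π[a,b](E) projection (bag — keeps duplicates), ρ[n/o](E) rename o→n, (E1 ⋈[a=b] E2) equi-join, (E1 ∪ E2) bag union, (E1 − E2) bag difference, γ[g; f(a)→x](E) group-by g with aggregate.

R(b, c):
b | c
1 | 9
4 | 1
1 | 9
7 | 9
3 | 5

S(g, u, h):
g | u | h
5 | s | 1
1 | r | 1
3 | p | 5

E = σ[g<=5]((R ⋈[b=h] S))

σ filters on g, owned by the right side.
E' = (R ⋈[b=h] σ[g<=5](S))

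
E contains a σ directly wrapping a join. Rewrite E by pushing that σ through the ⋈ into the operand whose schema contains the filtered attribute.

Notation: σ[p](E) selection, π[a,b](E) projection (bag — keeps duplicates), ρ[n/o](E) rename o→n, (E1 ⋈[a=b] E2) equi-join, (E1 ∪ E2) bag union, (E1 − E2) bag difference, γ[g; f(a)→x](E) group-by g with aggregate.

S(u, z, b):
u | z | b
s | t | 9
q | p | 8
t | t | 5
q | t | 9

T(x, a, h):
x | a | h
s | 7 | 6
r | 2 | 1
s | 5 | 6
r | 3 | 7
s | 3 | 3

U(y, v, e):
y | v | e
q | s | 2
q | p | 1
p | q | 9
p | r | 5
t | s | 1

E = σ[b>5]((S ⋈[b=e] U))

σ filters on b, owned by the left side.
E' = (σ[b>5](S) ⋈[b=e] U)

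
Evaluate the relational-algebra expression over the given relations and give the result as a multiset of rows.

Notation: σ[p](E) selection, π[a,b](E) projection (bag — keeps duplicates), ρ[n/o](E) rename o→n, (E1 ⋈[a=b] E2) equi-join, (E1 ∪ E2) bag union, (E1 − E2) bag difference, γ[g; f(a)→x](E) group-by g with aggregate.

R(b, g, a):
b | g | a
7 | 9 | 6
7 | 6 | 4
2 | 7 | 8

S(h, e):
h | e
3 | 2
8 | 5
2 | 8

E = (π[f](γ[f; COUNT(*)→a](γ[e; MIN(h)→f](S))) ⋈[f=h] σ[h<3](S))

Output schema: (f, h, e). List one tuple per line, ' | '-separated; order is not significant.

Subexpression sizes:
  S → 3
  γ[e; MIN(h)→f](S) → 3
  γ[f; COUNT(*)→a](γ[e; MIN(h)→f](S)) → 3
  π[f](γ[f; COUNT(*)→a](γ[e; MIN(h)→f](S))) → 3
  S → 3
  σ[h<3](S) → 1
  (π[f](γ[f; COUNT(*)→a](γ[e; MIN(h)→f](S))) ⋈[f=h] σ[h<3](S)) → 1

== RESULT ==
f | h | e
2 | 2 | 8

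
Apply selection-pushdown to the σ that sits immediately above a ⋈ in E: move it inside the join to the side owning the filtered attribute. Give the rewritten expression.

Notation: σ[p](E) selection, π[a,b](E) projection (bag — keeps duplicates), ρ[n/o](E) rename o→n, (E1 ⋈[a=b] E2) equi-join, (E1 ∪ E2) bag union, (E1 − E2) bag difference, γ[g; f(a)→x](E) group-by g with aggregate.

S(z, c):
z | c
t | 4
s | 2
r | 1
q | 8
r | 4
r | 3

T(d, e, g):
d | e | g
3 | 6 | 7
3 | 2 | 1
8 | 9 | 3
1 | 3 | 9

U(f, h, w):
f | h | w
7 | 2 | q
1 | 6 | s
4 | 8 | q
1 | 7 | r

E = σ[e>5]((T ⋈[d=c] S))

σ filters on e, owned by the left side.
E' = (σ[e>5](T) ⋈[d=c] S)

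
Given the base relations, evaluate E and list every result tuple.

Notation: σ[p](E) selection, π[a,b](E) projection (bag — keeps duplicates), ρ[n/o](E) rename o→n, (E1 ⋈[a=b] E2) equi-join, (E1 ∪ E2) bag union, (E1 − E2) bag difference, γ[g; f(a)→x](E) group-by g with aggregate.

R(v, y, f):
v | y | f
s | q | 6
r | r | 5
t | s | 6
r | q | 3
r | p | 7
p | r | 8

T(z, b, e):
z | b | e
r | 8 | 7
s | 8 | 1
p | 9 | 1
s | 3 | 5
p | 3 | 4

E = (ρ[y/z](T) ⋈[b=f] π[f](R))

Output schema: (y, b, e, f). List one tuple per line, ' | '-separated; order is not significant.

Per-node cardinality:
  T → 5
  ρ[y/z](T) → 5
  R → 6
  π[f](R) → 6
  (ρ[y/z](T) ⋈[b=f] π[f](R)) → 4

== RESULT ==
y | b | e | f
p | 3 | 4 | 3
r | 8 | 7 | 8
s | 3 | 5 | 3
s | 8 | 1 | 8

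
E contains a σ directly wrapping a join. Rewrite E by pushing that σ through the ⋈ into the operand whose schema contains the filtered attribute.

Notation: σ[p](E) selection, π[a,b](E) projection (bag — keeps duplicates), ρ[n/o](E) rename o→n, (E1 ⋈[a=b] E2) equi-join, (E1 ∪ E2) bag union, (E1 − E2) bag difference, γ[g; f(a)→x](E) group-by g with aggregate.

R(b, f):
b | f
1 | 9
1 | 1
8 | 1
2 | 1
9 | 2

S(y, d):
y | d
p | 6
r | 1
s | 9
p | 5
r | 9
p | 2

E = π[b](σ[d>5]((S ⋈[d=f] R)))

σ filters on d, owned by the left side.
E' = π[b]((σ[d>5](S) ⋈[d=f] R))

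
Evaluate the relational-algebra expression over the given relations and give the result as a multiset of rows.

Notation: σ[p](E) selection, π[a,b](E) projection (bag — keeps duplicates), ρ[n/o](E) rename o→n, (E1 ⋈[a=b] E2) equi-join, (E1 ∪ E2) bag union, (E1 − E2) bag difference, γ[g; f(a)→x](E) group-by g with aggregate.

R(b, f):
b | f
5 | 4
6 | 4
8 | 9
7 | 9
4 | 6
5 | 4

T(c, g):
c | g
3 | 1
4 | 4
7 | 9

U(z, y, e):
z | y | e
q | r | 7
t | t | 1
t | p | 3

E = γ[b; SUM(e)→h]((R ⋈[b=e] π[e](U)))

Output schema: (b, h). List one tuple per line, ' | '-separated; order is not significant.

Subexpression sizes:
  R → 6
  U → 3
  π[e](U) → 3
  (R ⋈[b=e] π[e](U)) → 1
  γ[b; SUM(e)→h]((R ⋈[b=e] π[e](U))) → 1

== RESULT ==
b | h
7 | 7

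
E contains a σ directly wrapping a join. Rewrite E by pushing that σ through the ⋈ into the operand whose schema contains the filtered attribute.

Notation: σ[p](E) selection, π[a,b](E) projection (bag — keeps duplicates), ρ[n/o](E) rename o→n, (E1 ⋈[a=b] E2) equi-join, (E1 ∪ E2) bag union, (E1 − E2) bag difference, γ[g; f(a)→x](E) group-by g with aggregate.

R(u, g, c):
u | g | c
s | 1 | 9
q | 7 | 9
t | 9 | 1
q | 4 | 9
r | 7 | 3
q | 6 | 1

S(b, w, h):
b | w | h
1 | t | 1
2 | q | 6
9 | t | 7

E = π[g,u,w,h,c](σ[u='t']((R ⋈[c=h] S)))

σ filters on u, owned by the left side.
E' = π[g,u,w,h,c]((σ[u='t'](R) ⋈[c=h] S))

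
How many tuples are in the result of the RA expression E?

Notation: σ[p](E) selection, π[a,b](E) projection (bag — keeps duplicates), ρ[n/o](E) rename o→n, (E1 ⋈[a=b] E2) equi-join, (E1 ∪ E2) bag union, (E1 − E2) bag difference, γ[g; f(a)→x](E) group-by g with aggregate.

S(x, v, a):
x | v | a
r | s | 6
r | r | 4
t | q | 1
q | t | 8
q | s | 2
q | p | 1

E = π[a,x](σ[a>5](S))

Subexpression sizes:
  S → 6
  σ[a>5](S) → 2
  π[a,x](σ[a>5](S)) → 2

|E| = 2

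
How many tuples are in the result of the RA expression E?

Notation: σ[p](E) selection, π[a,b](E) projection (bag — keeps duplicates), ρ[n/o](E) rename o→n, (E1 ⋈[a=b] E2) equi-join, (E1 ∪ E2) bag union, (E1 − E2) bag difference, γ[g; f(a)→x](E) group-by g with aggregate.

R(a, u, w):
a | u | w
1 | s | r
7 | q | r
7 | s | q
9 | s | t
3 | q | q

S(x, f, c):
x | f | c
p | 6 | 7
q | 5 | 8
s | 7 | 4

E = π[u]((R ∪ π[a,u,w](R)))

Subexpression sizes:
  R → 5
  R → 5
  π[a,u,w](R) → 5
  (R ∪ π[a,u,w](R)) → 10
  π[u]((R ∪ π[a,u,w](R))) → 10

|E| = 10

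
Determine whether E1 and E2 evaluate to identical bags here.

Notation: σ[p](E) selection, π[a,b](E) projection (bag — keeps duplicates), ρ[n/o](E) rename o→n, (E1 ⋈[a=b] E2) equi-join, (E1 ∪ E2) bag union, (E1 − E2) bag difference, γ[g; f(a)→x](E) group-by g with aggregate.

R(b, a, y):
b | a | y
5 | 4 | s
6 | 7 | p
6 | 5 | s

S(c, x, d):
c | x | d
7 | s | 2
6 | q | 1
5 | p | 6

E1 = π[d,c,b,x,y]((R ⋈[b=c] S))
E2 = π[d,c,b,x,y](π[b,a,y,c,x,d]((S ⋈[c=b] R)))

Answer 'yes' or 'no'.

E1 per-node cardinality:
  R → 3
  S → 3
  (R ⋈[b=c] S) → 3
  π[d,c,b,x,y]((R ⋈[b=c] S)) → 3
E2 per-node cardinality:
  S → 3
  R → 3
  (S ⋈[c=b] R) → 3
  π[b,a,y,c,x,d]((S ⋈[c=b] R)) → 3
  π[d,c,b,x,y](π[b,a,y,c,x,d]((S ⋈[c=b] R))) → 3

E1 and E2 produce the same multiset:
d | c | b | x | y
1 | 6 | 6 | q | p
1 | 6 | 6 | q | s
6 | 5 | 5 | p | s

yes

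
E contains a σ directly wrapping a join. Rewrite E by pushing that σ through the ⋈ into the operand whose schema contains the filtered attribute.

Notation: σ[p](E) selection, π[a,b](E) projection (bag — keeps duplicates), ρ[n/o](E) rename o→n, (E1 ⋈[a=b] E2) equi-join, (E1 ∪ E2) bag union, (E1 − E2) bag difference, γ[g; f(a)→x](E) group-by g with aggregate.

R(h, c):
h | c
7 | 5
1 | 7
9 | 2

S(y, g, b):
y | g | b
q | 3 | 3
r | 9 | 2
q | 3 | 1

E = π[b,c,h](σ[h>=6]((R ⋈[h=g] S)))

σ filters on h, owned by the left side.
E' = π[b,c,h]((σ[h>=6](R) ⋈[h=g] S))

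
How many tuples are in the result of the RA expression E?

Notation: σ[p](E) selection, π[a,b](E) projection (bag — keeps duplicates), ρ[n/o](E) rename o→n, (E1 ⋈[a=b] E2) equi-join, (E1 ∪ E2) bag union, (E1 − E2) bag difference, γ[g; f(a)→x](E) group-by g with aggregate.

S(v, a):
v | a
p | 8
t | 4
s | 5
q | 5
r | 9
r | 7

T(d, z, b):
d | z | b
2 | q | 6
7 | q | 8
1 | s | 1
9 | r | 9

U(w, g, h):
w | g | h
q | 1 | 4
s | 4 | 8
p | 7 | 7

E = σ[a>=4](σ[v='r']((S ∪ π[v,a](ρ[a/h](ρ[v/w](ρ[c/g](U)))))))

Subexpression sizes:
  S → 6
  U → 3
  ρ[c/g](U) → 3
  ρ[v/w](ρ[c/g](U)) → 3
  ρ[a/h](ρ[v/w](ρ[c/g](U))) → 3
  π[v,a](ρ[a/h](ρ[v/w](ρ[c/g](U)))) → 3
  (S ∪ π[v,a](ρ[a/h](ρ[v/w](ρ[c/g](U))))) → 9
  σ[v='r']((S ∪ π[v,a](ρ[a/h](ρ[v/w](ρ[c/g](U)))))) → 2
  σ[a>=4](σ[v='r']((S ∪ π[v,a](ρ[a/h](ρ[v/w](ρ[c/g](U))))))) → 2

|E| = 2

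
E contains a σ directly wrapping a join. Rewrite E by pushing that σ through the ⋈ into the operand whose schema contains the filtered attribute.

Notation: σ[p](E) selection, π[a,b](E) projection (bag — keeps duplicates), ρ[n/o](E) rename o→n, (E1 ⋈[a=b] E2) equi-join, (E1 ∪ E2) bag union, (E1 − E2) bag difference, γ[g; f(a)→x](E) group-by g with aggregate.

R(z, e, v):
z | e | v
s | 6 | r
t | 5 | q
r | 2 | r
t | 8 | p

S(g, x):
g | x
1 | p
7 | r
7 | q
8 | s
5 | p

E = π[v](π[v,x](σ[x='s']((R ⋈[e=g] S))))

σ filters on x, owned by the right side.
E' = π[v](π[v,x]((R ⋈[e=g] σ[x='s'](S))))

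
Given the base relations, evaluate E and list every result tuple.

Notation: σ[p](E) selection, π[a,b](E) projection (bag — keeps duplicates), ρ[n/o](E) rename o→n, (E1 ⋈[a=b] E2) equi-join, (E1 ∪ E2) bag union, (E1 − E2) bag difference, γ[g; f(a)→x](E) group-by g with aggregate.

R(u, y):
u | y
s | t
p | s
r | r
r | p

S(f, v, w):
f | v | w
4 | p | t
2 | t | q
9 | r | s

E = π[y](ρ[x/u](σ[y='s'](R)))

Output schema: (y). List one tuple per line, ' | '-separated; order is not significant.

Subexpression sizes:
  R → 4
  σ[y='s'](R) → 1
  ρ[x/u](σ[y='s'](R)) → 1
  π[y](ρ[x/u](σ[y='s'](R))) → 1

== RESULT ==
y
s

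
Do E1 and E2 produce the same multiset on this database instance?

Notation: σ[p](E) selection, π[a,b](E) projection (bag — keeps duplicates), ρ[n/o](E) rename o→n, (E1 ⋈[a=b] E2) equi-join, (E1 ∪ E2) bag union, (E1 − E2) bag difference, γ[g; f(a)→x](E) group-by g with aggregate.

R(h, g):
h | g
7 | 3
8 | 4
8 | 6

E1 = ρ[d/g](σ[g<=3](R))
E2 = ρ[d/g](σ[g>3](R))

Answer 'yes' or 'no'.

E1 row counts bottom-up:
  R → 3
  σ[g<=3](R) → 1
  ρ[d/g](σ[g<=3](R)) → 1
E2 row counts bottom-up:
  R → 3
  σ[g>3](R) → 2
  ρ[d/g](σ[g>3](R)) → 2

E1 result:
h | d
7 | 3
E2 result:
h | d
8 | 4
8 | 6
Witness: (8, 4) appears 0× in E1 but 1× in E2.

no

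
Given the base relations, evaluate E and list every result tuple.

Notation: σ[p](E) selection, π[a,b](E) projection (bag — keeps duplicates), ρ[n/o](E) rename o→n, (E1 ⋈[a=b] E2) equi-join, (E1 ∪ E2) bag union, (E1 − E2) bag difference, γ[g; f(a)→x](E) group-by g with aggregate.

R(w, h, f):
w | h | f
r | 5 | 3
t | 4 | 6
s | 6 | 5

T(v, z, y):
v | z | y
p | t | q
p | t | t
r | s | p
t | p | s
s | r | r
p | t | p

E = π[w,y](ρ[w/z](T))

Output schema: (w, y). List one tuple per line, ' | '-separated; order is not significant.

Stepwise |·|:
  T → 6
  ρ[w/z](T) → 6
  π[w,y](ρ[w/z](T)) → 6

== RESULT ==
w | y
p | s
r | r
s | p
t | p
t | q
t | t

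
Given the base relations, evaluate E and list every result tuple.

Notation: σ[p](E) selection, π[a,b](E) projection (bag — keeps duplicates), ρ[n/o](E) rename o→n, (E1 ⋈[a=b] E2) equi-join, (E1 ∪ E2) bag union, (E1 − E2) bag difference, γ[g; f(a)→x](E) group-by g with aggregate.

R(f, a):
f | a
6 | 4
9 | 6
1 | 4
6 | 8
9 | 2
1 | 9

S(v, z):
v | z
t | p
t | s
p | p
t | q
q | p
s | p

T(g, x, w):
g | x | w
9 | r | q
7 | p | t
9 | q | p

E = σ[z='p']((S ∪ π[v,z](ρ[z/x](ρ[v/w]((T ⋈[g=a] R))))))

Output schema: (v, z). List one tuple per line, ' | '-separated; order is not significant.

Row counts bottom-up:
  S → 6
  T → 3
  R → 6
  (T ⋈[g=a] R) → 2
  ρ[v/w]((T ⋈[g=a] R)) → 2
  ρ[z/x](ρ[v/w]((T ⋈[g=a] R))) → 2
  π[v,z](ρ[z/x](ρ[v/w]((T ⋈[g=a] R)))) → 2
  (S ∪ π[v,z](ρ[z/x](ρ[v/w]((T ⋈[g=a] R))))) → 8
  σ[z='p']((S ∪ π[v,z](ρ[z/x](ρ[v/w]((T ⋈[g=a] R)))))) → 4

== RESULT ==
v | z
p | p
q | p
s | p
t | p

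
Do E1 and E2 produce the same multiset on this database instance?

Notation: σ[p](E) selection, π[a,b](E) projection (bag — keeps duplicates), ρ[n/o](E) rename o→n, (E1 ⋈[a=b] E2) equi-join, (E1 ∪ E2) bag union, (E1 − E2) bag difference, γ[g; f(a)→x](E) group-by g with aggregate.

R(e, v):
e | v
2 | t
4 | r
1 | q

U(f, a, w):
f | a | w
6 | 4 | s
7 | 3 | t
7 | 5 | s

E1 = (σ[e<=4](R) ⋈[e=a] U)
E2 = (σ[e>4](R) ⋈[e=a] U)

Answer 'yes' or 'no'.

E1 stepwise |·|:
  R → 3
  σ[e<=4](R) → 3
  U → 3
  (σ[e<=4](R) ⋈[e=a] U) → 1
E2 stepwise |·|:
  R → 3
  σ[e>4](R) → 0
  U → 3
  (σ[e>4](R) ⋈[e=a] U) → 0

E1 result:
e | v | f | a | w
4 | r | 6 | 4 | s
E2 result:
e | v | f | a | w
(0 rows)
Witness: (4, 'r', 6, 4, 's') appears 1× in E1 but 0× in E2.

no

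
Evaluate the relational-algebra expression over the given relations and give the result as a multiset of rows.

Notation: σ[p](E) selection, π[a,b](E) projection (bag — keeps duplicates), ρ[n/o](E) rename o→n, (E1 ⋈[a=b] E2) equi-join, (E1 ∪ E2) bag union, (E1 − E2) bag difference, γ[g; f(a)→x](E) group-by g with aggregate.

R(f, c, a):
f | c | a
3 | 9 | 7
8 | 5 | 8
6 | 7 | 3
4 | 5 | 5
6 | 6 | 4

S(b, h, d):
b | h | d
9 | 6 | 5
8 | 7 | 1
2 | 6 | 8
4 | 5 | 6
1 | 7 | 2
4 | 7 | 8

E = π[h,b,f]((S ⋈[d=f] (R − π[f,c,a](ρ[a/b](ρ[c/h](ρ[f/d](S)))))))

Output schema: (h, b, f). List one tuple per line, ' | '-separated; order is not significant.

Row counts bottom-up:
  S → 6
  R → 5
  S → 6
  ρ[f/d](S) → 6
  ρ[c/h](ρ[f/d](S)) → 6
  ρ[a/b](ρ[c/h](ρ[f/d](S))) → 6
  π[f,c,a](ρ[a/b](ρ[c/h](ρ[f/d](S)))) → 6
  (R − π[f,c,a](ρ[a/b](ρ[c/h](ρ[f/d](S))))) → 5
  (S ⋈[d=f] (R − π[f,c,a](ρ[a/b](ρ[c/h](ρ[f/d](S)))))) → 4
  π[h,b,f]((S ⋈[d=f] (R − π[f,c,a](ρ[a/b](ρ[c/h](ρ[f/d](S))))))) → 4

== RESULT ==
h | b | f
5 | 4 | 6
5 | 4 | 6
6 | 2 | 8
7 | 4 | 8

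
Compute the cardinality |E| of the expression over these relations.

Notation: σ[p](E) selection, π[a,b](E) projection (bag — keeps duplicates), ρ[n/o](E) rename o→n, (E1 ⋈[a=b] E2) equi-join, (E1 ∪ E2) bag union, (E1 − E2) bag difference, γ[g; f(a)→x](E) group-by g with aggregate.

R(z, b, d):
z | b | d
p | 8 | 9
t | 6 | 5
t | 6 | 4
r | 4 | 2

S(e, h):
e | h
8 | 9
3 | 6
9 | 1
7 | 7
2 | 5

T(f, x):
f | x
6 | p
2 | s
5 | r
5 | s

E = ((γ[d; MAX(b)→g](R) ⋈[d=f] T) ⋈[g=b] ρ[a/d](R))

Subexpression sizes:
  R → 4
  γ[d; MAX(b)→g](R) → 4
  T → 4
  (γ[d; MAX(b)→g](R) ⋈[d=f] T) → 3
  R → 4
  ρ[a/d](R) → 4
  ((γ[d; MAX(b)→g](R) ⋈[d=f] T) ⋈[g=b] ρ[a/d](R)) → 5

|E| = 5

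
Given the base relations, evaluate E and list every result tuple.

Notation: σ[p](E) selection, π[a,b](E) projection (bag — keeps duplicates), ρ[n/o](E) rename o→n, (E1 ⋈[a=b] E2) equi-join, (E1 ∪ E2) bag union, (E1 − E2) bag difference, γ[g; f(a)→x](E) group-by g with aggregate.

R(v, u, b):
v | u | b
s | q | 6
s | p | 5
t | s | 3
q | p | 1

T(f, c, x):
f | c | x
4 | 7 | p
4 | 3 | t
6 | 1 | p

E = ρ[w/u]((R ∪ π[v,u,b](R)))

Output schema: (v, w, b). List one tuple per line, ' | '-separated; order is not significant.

Stepwise |·|:
  R → 4
  R → 4
  π[v,u,b](R) → 4
  (R ∪ π[v,u,b](R)) → 8
  ρ[w/u]((R ∪ π[v,u,b](R))) → 8

== RESULT ==
v | w | b
q | p | 1
q | p | 1
s | p | 5
s | p | 5
s | q | 6
s | q | 6
t | s | 3
t | s | 3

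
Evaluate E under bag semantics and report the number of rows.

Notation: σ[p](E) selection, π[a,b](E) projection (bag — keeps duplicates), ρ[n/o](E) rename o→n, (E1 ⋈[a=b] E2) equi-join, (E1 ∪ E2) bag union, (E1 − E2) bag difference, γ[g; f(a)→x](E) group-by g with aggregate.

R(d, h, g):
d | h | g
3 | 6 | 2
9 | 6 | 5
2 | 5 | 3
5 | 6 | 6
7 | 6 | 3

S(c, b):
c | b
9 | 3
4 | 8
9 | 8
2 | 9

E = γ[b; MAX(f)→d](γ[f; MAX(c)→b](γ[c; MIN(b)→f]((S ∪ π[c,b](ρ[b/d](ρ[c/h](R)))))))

Row counts bottom-up:
  S → 4
  R → 5
  ρ[c/h](R) → 5
  ρ[b/d](ρ[c/h](R)) → 5
  π[c,b](ρ[b/d](ρ[c/h](R))) → 5
  (S ∪ π[c,b](ρ[b/d](ρ[c/h](R)))) → 9
  γ[c; MIN(b)→f]((S ∪ π[c,b](ρ[b/d](ρ[c/h](R))))) → 5
  γ[f; MAX(c)→b](γ[c; MIN(b)→f]((S ∪ π[c,b](ρ[b/d](ρ[c/h](R)))))) → 4
  γ[b; MAX(f)→d](γ[f; MAX(c)→b](γ[c; MIN(b)→f]((S ∪ π[c,b](ρ[b/d](ρ[c/h](R))))))) → 4

|E| = 4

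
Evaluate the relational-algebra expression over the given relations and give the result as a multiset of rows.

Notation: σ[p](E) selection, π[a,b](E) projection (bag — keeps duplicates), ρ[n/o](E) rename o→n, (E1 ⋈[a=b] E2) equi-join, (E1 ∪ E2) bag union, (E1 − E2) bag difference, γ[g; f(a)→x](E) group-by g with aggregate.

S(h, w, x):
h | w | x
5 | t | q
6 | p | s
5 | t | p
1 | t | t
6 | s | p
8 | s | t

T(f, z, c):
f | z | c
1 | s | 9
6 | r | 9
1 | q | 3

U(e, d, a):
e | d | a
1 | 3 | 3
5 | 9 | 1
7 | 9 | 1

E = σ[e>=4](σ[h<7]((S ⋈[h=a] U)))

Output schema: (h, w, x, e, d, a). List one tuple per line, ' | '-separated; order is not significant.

Per-node cardinality:
  S → 6
  U → 3
  (S ⋈[h=a] U) → 2
  σ[h<7]((S ⋈[h=a] U)) → 2
  σ[e>=4](σ[h<7]((S ⋈[h=a] U))) → 2

== RESULT ==
h | w | x | e | d | a
1 | t | t | 5 | 9 | 1
1 | t | t | 7 | 9 | 1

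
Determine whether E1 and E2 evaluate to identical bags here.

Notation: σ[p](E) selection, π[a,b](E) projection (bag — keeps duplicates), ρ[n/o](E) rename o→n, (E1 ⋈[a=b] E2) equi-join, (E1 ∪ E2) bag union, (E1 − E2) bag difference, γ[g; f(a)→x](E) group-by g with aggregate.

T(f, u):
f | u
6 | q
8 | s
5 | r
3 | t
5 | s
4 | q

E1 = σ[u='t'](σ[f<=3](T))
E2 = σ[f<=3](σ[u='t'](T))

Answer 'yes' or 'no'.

E1 per-node cardinality:
  T → 6
  σ[f<=3](T) → 1
  σ[u='t'](σ[f<=3](T)) → 1
E2 per-node cardinality:
  T → 6
  σ[u='t'](T) → 1
  σ[f<=3](σ[u='t'](T)) → 1

E1 and E2 produce the same multiset:
f | u
3 | t

yes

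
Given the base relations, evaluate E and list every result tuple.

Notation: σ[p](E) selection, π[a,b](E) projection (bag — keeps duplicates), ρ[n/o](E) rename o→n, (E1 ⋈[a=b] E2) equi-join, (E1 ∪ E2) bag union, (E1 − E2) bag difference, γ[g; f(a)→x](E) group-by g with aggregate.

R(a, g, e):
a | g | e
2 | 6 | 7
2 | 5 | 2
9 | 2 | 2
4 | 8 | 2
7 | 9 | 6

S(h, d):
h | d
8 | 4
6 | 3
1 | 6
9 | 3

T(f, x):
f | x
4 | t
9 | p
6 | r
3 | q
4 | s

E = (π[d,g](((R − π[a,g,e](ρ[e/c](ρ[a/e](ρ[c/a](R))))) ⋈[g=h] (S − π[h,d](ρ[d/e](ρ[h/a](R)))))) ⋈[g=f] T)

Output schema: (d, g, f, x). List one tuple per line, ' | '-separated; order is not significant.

Per-node cardinality:
  R → 5
  R → 5
  ρ[c/a](R) → 5
  ρ[a/e](ρ[c/a](R)) → 5
  ρ[e/c](ρ[a/e](ρ[c/a](R))) → 5
  π[a,g,e](ρ[e/c](ρ[a/e](ρ[c/a](R)))) → 5
  (R − π[a,g,e](ρ[e/c](ρ[a/e](ρ[c/a](R))))) → 4
  S → 4
  R → 5
  ρ[h/a](R) → 5
  ρ[d/e](ρ[h/a](R)) → 5
  π[h,d](ρ[d/e](ρ[h/a](R))) → 5
  (S − π[h,d](ρ[d/e](ρ[h/a](R)))) → 4
  ((R − π[a,g,e](ρ[e/c](ρ[a/e](ρ[c/a](R))))) ⋈[g=h] (S − π[h,d](ρ[d/e](ρ[h/a](R))))) → 3
  π[d,g](((R − π[a,g,e](ρ[e/c](ρ[a/e](ρ[c/a](R))))) ⋈[g=h] (S − π[h,d](ρ[d/e](ρ[h/a](R)))))) → 3
  T → 5
  (π[d,g](((R − π[a,g,e](ρ[e/c](ρ[a/e](ρ[c/a](R))))) ⋈[g=h] (S − π[h,d](ρ[d/e](ρ[h/a](R)))))) ⋈[g=f] T) → 2

== RESULT ==
d | g | f | x
3 | 6 | 6 | r
3 | 9 | 9 | p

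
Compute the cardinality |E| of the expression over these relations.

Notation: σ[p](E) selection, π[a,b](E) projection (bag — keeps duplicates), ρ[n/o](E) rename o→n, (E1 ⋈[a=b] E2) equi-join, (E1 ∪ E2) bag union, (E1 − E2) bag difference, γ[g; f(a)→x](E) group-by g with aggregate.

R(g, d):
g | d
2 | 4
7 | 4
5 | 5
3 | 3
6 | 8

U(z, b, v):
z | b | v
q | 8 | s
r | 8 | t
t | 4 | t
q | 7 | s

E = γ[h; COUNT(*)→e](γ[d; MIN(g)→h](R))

Stepwise |·|:
  R → 5
  γ[d; MIN(g)→h](R) → 4
  γ[h; COUNT(*)→e](γ[d; MIN(g)→h](R)) → 4

|E| = 4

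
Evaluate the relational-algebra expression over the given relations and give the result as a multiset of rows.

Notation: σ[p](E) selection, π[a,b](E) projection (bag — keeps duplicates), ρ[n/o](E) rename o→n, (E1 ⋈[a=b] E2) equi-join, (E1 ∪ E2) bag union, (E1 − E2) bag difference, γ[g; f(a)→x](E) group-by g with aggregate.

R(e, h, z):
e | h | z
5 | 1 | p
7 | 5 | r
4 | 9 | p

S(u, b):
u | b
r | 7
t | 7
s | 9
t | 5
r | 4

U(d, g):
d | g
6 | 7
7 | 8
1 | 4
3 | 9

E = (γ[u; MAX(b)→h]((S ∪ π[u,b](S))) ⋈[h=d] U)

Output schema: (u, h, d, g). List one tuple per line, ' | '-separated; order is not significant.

Stepwise |·|:
  S → 5
  S → 5
  π[u,b](S) → 5
  (S ∪ π[u,b](S)) → 10
  γ[u; MAX(b)→h]((S ∪ π[u,b](S))) → 3
  U → 4
  (γ[u; MAX(b)→h]((S ∪ π[u,b](S))) ⋈[h=d] U) → 2

== RESULT ==
u | h | d | g
r | 7 | 7 | 8
t | 7 | 7 | 8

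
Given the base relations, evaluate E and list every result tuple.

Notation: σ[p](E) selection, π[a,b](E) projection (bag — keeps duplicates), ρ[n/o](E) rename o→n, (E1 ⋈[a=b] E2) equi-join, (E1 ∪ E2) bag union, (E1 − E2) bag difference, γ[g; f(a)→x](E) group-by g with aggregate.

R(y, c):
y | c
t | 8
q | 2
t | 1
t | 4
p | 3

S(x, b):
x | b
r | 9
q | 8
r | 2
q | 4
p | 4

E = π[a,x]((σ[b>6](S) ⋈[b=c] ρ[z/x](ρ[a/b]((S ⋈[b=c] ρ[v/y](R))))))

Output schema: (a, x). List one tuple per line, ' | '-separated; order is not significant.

Row counts bottom-up:
  S → 5
  σ[b>6](S) → 2
  S → 5
  R → 5
  ρ[v/y](R) → 5
  (S ⋈[b=c] ρ[v/y](R)) → 4
  ρ[a/b]((S ⋈[b=c] ρ[v/y](R))) → 4
  ρ[z/x](ρ[a/b]((S ⋈[b=c] ρ[v/y](R)))) → 4
  (σ[b>6](S) ⋈[b=c] ρ[z/x](ρ[a/b]((S ⋈[b=c] ρ[v/y](R))))) → 1
  π[a,x]((σ[b>6](S) ⋈[b=c] ρ[z/x](ρ[a/b]((S ⋈[b=c] ρ[v/y](R)))))) → 1

== RESULT ==
a | x
8 | q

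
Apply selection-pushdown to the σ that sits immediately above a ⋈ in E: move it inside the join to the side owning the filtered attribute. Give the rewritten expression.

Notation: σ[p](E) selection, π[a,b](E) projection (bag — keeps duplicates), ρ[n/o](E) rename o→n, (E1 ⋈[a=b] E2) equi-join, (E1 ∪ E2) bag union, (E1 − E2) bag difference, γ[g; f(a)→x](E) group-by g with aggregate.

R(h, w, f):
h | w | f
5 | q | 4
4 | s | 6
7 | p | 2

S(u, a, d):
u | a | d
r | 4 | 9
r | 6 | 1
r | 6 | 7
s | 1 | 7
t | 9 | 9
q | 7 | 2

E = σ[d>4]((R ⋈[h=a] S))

σ filters on d, owned by the right side.
E' = (R ⋈[h=a] σ[d>4](S))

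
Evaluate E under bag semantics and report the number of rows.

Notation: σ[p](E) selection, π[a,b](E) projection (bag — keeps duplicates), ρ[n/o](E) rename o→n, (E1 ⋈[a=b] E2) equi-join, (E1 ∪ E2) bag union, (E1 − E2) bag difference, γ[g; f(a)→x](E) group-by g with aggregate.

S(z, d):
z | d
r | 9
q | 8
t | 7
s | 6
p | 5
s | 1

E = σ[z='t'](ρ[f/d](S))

Row counts bottom-up:
  S → 6
  ρ[f/d](S) → 6
  σ[z='t'](ρ[f/d](S)) → 1

|E| = 1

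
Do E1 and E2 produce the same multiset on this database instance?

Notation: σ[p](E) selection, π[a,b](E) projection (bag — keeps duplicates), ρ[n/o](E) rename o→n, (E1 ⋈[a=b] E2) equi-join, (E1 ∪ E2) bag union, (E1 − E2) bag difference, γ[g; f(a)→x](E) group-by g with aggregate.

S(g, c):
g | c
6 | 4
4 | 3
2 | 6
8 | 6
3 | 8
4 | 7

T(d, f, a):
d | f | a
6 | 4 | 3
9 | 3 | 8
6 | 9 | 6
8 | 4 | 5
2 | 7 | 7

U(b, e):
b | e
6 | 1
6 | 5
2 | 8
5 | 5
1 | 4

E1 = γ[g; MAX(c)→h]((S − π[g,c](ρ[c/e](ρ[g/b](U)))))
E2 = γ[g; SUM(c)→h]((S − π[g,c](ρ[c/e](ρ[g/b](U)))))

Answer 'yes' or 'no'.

E1 subexpression sizes:
  S → 6
  U → 5
  ρ[g/b](U) → 5
  ρ[c/e](ρ[g/b](U)) → 5
  π[g,c](ρ[c/e](ρ[g/b](U))) → 5
  (S − π[g,c](ρ[c/e](ρ[g/b](U)))) → 6
  γ[g; MAX(c)→h]((S − π[g,c](ρ[c/e](ρ[g/b](U))))) → 5
E2 subexpression sizes:
  S → 6
  U → 5
  ρ[g/b](U) → 5
  ρ[c/e](ρ[g/b](U)) → 5
  π[g,c](ρ[c/e](ρ[g/b](U))) → 5
  (S − π[g,c](ρ[c/e](ρ[g/b](U)))) → 6
  γ[g; SUM(c)→h]((S − π[g,c](ρ[c/e](ρ[g/b](U))))) → 5

E1 result:
g | h
2 | 6
3 | 8
4 | 7
6 | 4
8 | 6
E2 result:
g | h
2 | 6
3 | 8
4 | 10
6 | 4
8 | 6
Witness: (4, 10) appears 0× in E1 but 1× in E2.

no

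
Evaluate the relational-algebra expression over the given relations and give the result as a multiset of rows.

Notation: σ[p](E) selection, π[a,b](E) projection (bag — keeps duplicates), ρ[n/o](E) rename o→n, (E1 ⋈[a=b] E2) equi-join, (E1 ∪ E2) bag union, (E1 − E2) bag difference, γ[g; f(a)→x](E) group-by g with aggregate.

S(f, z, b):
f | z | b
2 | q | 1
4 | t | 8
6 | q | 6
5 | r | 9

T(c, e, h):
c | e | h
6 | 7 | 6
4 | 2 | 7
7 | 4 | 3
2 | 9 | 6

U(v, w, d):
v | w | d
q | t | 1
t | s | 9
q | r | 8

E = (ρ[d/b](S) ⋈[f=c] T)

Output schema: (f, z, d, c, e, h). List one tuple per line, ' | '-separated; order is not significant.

Stepwise |·|:
  S → 4
  ρ[d/b](S) → 4
  T → 4
  (ρ[d/b](S) ⋈[f=c] T) → 3

== RESULT ==
f | z | d | c | e | h
2 | q | 1 | 2 | 9 | 6
4 | t | 8 | 4 | 2 | 7
6 | q | 6 | 6 | 7 | 6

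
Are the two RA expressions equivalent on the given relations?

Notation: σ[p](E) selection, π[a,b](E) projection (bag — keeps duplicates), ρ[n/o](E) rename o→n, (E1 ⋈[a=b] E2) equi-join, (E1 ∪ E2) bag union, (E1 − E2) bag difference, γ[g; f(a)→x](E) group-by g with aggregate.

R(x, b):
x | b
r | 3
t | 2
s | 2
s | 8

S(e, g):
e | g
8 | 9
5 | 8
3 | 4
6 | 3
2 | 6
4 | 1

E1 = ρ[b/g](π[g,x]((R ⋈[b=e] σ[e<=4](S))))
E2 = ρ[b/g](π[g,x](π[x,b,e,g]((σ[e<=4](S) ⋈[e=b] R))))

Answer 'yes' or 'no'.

E1 row counts bottom-up:
  R → 4
  S → 6
  σ[e<=4](S) → 3
  (R ⋈[b=e] σ[e<=4](S)) → 3
  π[g,x]((R ⋈[b=e] σ[e<=4](S))) → 3
  ρ[b/g](π[g,x]((R ⋈[b=e] σ[e<=4](S)))) → 3
E2 row counts bottom-up:
  S → 6
  σ[e<=4](S) → 3
  R → 4
  (σ[e<=4](S) ⋈[e=b] R) → 3
  π[x,b,e,g]((σ[e<=4](S) ⋈[e=b] R)) → 3
  π[g,x](π[x,b,e,g]((σ[e<=4](S) ⋈[e=b] R))) → 3
  ρ[b/g](π[g,x](π[x,b,e,g]((σ[e<=4](S) ⋈[e=b] R)))) → 3

E1 and E2 produce the same multiset:
b | x
4 | r
6 | s
6 | t

yes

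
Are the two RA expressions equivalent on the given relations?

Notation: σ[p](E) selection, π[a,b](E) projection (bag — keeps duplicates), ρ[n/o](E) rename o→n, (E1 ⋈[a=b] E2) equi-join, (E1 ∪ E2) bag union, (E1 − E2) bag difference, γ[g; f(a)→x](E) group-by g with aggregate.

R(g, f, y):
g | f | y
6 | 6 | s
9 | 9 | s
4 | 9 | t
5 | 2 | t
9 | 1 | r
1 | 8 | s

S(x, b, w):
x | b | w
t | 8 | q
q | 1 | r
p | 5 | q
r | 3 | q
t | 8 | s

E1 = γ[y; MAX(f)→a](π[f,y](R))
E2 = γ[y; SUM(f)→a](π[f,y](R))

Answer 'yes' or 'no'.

E1 row counts bottom-up:
  R → 6
  π[f,y](R) → 6
  γ[y; MAX(f)→a](π[f,y](R)) → 3
E2 row counts bottom-up:
  R → 6
  π[f,y](R) → 6
  γ[y; SUM(f)→a](π[f,y](R)) → 3

E1 result:
y | a
r | 1
s | 9
t | 9
E2 result:
y | a
r | 1
s | 23
t | 11
Witness: ('s', 9) appears 1× in E1 but 0× in E2.

no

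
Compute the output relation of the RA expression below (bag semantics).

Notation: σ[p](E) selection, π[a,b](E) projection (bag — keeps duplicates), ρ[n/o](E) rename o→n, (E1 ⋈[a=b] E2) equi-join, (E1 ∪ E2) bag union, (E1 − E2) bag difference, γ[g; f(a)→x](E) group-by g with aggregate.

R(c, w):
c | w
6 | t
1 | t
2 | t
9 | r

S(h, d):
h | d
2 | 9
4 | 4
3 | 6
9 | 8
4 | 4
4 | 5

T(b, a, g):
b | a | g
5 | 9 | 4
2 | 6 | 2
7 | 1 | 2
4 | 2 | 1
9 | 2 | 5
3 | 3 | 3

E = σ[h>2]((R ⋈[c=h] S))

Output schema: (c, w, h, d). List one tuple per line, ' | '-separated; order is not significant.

Per-node cardinality:
  R → 4
  S → 6
  (R ⋈[c=h] S) → 2
  σ[h>2]((R ⋈[c=h] S)) → 1

== RESULT ==
c | w | h | d
9 | r | 9 | 8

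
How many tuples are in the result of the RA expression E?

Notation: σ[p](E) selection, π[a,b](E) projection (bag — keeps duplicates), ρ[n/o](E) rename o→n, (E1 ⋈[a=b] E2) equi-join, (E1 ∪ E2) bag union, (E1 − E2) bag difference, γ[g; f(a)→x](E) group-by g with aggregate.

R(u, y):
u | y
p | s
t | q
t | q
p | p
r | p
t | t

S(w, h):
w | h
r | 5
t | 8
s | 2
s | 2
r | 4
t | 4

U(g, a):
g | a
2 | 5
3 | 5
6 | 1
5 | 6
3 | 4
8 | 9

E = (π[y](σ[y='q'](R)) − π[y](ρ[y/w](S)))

Stepwise |·|:
  R → 6
  σ[y='q'](R) → 2
  π[y](σ[y='q'](R)) → 2
  S → 6
  ρ[y/w](S) → 6
  π[y](ρ[y/w](S)) → 6
  (π[y](σ[y='q'](R)) − π[y](ρ[y/w](S))) → 2

|E| = 2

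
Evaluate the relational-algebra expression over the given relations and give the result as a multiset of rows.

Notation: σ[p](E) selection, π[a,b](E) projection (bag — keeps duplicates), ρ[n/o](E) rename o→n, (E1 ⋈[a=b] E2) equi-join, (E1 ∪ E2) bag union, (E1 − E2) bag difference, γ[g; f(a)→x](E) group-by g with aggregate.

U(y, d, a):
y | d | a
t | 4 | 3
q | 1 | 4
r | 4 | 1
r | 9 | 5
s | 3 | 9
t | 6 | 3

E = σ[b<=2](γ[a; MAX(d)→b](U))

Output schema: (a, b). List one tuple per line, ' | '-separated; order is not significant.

Row counts bottom-up:
  U → 6
  γ[a; MAX(d)→b](U) → 5
  σ[b<=2](γ[a; MAX(d)→b](U)) → 1

== RESULT ==
a | b
4 | 1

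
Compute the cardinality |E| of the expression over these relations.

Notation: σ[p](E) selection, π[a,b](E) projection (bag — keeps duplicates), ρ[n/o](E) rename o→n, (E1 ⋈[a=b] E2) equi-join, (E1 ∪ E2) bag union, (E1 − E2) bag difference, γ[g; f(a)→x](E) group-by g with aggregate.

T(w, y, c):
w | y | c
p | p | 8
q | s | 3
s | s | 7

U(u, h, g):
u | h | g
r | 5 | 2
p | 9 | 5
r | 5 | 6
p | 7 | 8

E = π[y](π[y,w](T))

Subexpression sizes:
  T → 3
  π[y,w](T) → 3
  π[y](π[y,w](T)) → 3

|E| = 3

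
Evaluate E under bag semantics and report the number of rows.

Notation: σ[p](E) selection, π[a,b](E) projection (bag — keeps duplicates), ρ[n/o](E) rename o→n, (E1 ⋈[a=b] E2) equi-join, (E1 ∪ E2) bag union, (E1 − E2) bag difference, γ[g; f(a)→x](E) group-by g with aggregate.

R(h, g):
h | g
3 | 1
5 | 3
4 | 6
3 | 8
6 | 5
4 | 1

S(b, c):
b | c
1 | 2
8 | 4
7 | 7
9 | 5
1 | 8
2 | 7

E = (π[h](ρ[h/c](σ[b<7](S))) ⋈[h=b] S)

Row counts bottom-up:
  S → 6
  σ[b<7](S) → 3
  ρ[h/c](σ[b<7](S)) → 3
  π[h](ρ[h/c](σ[b<7](S))) → 3
  S → 6
  (π[h](ρ[h/c](σ[b<7](S))) ⋈[h=b] S) → 3

|E| = 3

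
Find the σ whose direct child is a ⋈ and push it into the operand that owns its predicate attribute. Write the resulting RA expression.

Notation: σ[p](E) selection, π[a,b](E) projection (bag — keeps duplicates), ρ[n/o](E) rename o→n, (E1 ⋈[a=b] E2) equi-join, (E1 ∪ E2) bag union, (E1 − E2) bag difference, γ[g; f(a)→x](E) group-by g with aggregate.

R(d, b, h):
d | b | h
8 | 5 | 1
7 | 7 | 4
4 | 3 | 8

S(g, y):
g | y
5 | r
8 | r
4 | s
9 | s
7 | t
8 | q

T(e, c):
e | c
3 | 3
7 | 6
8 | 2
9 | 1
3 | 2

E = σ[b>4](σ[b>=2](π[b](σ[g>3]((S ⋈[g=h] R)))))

σ filters on g, owned by the left side.
E' = σ[b>4](σ[b>=2](π[b]((σ[g>3](S) ⋈[g=h] R))))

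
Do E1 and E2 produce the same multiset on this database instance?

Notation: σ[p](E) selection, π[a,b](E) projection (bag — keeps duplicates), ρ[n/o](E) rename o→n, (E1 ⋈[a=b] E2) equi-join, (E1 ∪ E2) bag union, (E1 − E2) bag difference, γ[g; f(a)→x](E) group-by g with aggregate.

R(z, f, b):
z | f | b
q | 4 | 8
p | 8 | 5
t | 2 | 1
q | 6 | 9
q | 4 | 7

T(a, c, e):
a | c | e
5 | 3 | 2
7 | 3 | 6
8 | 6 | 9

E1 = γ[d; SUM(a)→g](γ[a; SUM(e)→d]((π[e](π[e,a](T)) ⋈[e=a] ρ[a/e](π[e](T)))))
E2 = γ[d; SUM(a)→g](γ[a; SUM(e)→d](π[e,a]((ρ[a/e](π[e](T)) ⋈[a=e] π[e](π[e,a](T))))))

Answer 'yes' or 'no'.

E1 row counts bottom-up:
  T → 3
  π[e,a](T) → 3
  π[e](π[e,a](T)) → 3
  T → 3
  π[e](T) → 3
  ρ[a/e](π[e](T)) → 3
  (π[e](π[e,a](T)) ⋈[e=a] ρ[a/e](π[e](T))) → 3
  γ[a; SUM(e)→d]((π[e](π[e,a](T)) ⋈[e=a] ρ[a/e](π[e](T)))) → 3
  γ[d; SUM(a)→g](γ[a; SUM(e)→d]((π[e](π[e,a](T)) ⋈[e=a] ρ[a/e](π[e](T))))) → 3
E2 row counts bottom-up:
  T → 3
  π[e](T) → 3
  ρ[a/e](π[e](T)) → 3
  T → 3
  π[e,a](T) → 3
  π[e](π[e,a](T)) → 3
  (ρ[a/e](π[e](T)) ⋈[a=e] π[e](π[e,a](T))) → 3
  π[e,a]((ρ[a/e](π[e](T)) ⋈[a=e] π[e](π[e,a](T)))) → 3
  γ[a; SUM(e)→d](π[e,a]((ρ[a/e](π[e](T)) ⋈[a=e] π[e](π[e,a](T))))) → 3
  γ[d; SUM(a)→g](γ[a; SUM(e)→d](π[e,a]((ρ[a/e](π[e](T)) ⋈[a=e] π[e](π[e,a](T)))))) → 3

E1 and E2 produce the same multiset:
d | g
2 | 2
6 | 6
9 | 9

yes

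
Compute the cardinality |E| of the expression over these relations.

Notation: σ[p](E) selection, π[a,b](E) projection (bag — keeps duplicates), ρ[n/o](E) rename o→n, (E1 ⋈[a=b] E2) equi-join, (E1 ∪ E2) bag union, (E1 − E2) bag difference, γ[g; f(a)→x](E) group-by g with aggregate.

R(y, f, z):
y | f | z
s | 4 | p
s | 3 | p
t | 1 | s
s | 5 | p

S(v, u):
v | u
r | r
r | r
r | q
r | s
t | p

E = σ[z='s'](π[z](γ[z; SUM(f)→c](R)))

Per-node cardinality:
  R → 4
  γ[z; SUM(f)→c](R) → 2
  π[z](γ[z; SUM(f)→c](R)) → 2
  σ[z='s'](π[z](γ[z; SUM(f)→c](R))) → 1

|E| = 1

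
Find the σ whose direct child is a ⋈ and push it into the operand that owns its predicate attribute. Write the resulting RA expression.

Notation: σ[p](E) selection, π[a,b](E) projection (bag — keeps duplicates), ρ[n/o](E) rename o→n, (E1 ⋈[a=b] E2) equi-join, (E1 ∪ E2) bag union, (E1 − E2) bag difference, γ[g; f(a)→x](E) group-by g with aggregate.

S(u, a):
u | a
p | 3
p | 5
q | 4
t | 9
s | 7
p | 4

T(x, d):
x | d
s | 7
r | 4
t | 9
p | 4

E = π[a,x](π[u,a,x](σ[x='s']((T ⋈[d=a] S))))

σ filters on x, owned by the left side.
E' = π[a,x](π[u,a,x]((σ[x='s'](T) ⋈[d=a] S)))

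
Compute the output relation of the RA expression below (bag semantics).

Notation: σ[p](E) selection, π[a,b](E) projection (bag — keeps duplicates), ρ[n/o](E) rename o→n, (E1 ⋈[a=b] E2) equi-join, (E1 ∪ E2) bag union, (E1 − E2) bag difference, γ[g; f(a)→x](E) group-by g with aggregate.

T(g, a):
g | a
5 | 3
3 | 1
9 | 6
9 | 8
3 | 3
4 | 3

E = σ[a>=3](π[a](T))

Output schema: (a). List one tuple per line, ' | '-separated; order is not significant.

Subexpression sizes:
  T → 6
  π[a](T) → 6
  σ[a>=3](π[a](T)) → 5

== RESULT ==
a
3
3
3
6
8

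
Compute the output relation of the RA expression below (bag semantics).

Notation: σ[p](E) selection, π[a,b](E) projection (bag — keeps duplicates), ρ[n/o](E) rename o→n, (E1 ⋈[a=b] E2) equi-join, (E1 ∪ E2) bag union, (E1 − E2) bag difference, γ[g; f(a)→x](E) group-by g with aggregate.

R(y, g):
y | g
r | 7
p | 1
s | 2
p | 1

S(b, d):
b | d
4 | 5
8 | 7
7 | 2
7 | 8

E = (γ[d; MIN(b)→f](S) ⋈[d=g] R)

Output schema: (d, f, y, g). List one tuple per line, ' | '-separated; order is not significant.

Subexpression sizes:
  S → 4
  γ[d; MIN(b)→f](S) → 4
  R → 4
  (γ[d; MIN(b)→f](S) ⋈[d=g] R) → 2

== RESULT ==
d | f | y | g
2 | 7 | s | 2
7 | 8 | r | 7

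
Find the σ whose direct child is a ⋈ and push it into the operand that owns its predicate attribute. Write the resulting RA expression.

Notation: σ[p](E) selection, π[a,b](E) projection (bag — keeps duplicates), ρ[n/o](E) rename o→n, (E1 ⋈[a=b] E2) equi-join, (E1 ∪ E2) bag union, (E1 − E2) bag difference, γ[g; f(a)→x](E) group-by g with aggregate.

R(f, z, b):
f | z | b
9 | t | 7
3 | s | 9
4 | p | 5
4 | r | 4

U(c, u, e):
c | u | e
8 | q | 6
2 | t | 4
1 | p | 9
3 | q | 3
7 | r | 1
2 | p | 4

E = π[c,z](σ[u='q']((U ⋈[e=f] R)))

σ filters on u, owned by the left side.
E' = π[c,z]((σ[u='q'](U) ⋈[e=f] R))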